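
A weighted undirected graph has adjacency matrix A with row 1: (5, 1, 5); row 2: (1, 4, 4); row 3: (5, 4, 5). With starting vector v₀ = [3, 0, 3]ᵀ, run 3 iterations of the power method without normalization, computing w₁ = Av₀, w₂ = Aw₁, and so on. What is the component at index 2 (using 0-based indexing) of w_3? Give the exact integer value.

4215

w1 = Av₀ = (30, 15, 30)
w2 = Aw1 = (315, 210, 360)
w3 = Aw2 = (3585, 2595, 4215)
The requested component of w3 is 4215.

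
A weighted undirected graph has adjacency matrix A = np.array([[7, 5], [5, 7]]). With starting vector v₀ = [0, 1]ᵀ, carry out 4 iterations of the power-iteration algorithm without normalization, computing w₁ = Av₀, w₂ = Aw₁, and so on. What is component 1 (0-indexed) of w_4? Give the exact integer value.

10376

w1 = Av₀ = (5, 7)
w2 = Aw1 = (70, 74)
w3 = Aw2 = (860, 868)
w4 = Aw3 = (10360, 10376)
The requested component of w4 is 10376.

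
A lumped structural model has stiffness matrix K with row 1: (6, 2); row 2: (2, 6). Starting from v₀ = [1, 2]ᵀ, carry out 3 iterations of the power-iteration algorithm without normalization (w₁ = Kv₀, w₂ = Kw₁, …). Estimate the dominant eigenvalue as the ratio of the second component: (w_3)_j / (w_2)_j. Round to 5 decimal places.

7.69231

w1 = Kv₀ = (10, 14)
w2 = Kw1 = (88, 104)
w3 = Kw2 = (736, 800)
Ratio at component: 800 / 104 = 7.69231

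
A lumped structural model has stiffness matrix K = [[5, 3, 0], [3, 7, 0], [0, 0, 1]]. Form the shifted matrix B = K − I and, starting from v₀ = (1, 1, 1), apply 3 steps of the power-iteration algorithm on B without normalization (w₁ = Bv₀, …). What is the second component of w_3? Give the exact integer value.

B = K − I has rows (4, 3, 0); (3, 6, 0); (0, 0, 0)
w1 = Bv₀ = (7, 9, 0)
w2 = Bw1 = (55, 75, 0)
w3 = Bw2 = (445, 615, 0)
Requested component of w3: 615

615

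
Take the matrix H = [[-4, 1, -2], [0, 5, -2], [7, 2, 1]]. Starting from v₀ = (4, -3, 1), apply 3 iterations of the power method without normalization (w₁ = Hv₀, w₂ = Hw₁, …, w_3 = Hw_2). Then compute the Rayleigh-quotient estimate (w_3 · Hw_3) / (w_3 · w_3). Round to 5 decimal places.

w1 = Hv₀ = ((-4)·4 + 1·(-3) + (-2)·1; 0·4 + 5·(-3) + (-2)·1; 7·4 + 2·(-3) + 1·1) = (-21, -17, 23)
w2 = Hw1 = ((-4)·(-21) + 1·(-17) + (-2)·23; 0·(-21) + 5·(-17) + (-2)·23; 7·(-21) + 2·(-17) + 1·23) = (21, -131, -158)
w3 = Hw2 = (101, -339, -273)
Hw3 = (-197, -1149, -244)
w3·Hw3 = 101·(-197) + (-339)·(-1149) + (-273)·(-244) = 436226; w3·w3 = 101·101 + (-339)·(-339) + (-273)·(-273) = 199651
λ ≈ 436226/199651 = 2.18494

λ ≈ 2.18494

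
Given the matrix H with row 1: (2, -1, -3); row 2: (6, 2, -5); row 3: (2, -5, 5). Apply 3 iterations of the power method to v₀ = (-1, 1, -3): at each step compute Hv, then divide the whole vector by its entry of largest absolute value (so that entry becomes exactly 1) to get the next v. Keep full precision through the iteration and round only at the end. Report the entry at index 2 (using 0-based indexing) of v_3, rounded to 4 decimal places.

Hv0 = (6.00000, 11.00000, -22.00000); divide by -22.00000 → v1 = (-0.27273, -0.50000, 1.00000)
Hv1 = (-3.04545, -7.63636, 6.95455); divide by -7.63636 → v2 = (0.39881, 1.00000, -0.91071)
Hv2 = (2.52976, 8.94643, -8.75595); divide by 8.94643 → v3 = (0.28277, 1.00000, -0.97871)
Requested entry of v3: -1471/1503 = -0.9787

-0.9787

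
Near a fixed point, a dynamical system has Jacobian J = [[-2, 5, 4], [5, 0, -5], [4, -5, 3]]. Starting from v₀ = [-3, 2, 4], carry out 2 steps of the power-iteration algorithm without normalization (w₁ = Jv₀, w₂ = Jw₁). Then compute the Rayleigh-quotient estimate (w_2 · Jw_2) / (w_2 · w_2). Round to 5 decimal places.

-8.65593

w1 = Jv₀ = ((-2)·(-3) + 5·2 + 4·4; 5·(-3) + 0·2 + (-5)·4; 4·(-3) + (-5)·2 + 3·4) = (32, -35, -10)
w2 = Jw1 = ((-2)·32 + 5·(-35) + 4·(-10); 5·32 + 0·(-35) + (-5)·(-10); 4·32 + (-5)·(-35) + 3·(-10)) = (-279, 210, 273)
Jw2 = (2700, -2760, -1347)
w2·Jw2 = (-279)·2700 + 210·(-2760) + 273·(-1347) = -1700631; w2·w2 = (-279)·(-279) + 210·210 + 273·273 = 196470
λ ≈ -1700631/196470 = -8.65593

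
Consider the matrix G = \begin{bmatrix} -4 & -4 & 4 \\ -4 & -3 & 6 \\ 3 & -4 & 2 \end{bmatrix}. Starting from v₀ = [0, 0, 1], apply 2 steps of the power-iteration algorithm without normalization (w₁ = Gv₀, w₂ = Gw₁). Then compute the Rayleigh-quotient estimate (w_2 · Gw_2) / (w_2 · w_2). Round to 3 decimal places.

w1 = Gv₀ = ((-4)·0 + (-4)·0 + 4·1; (-4)·0 + (-3)·0 + 6·1; 3·0 + (-4)·0 + 2·1) = (4, 6, 2)
w2 = Gw1 = ((-4)·4 + (-4)·6 + 4·2; (-4)·4 + (-3)·6 + 6·2; 3·4 + (-4)·6 + 2·2) = (-32, -22, -8)
Gw2 = (184, 146, -24)
w2·Gw2 = (-32)·184 + (-22)·146 + (-8)·(-24) = -8908; w2·w2 = (-32)·(-32) + (-22)·(-22) + (-8)·(-8) = 1572
λ ≈ -8908/1572 = -5.667

λ ≈ -5.667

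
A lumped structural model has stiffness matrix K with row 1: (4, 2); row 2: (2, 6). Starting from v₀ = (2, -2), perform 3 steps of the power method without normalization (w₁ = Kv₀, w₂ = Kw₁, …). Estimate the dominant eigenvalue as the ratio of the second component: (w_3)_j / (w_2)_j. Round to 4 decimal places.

6.0000

w1 = Kv₀ = (4, -8)
w2 = Kw1 = (0, -40)
w3 = Kw2 = (-80, -240)
Ratio at component: -240 / -40 = 6.0000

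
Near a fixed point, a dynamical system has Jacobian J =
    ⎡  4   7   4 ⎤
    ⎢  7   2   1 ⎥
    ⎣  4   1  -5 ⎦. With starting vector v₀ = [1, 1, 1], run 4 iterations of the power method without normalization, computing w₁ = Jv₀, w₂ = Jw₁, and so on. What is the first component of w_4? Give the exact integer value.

w1 = Jv₀ = (4·1 + 7·1 + 4·1; 7·1 + 2·1 + 1·1; 4·1 + 1·1 + (-5)·1) = (15, 10, 0)
w2 = Jw1 = (4·15 + 7·10 + 4·0; 7·15 + 2·10 + 1·0; 4·15 + 1·10 + (-5)·0) = (130, 125, 70)
w3 = Jw2 = (1675, 1230, 295)
w4 = Jw3 = (16490, 14480, 6455)
The requested component of w4 is 16490.

16490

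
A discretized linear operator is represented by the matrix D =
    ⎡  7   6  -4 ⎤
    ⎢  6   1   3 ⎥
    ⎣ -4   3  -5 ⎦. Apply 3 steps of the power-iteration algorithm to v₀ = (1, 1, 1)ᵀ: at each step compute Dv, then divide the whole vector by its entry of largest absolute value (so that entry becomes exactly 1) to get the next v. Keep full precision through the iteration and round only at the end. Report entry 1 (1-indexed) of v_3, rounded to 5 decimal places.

Dv0 = (9.000000, 10.000000, -6.000000); divide by 10.000000 → v1 = (0.900000, 1.000000, -0.600000)
Dv1 = (14.700000, 4.600000, 2.400000); divide by 14.700000 → v2 = (1.000000, 0.312925, 0.163265)
Dv2 = (8.224490, 6.802721, -3.877551); divide by 8.224490 → v3 = (1.000000, 0.827130, -0.471464)
Requested entry of v3: 1209/1209 = 1.00000

1.00000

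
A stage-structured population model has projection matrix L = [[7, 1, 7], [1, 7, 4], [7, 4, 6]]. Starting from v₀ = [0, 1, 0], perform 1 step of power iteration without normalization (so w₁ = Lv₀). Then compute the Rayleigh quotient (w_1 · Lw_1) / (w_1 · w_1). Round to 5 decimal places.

11.21212

w1 = Lv₀ = (1, 7, 4)
Lw1 = (42, 66, 59)
w1·Lw1 = 1·42 + 7·66 + 4·59 = 740; w1·w1 = 1·1 + 7·7 + 4·4 = 66
λ ≈ 740/66 = 11.21212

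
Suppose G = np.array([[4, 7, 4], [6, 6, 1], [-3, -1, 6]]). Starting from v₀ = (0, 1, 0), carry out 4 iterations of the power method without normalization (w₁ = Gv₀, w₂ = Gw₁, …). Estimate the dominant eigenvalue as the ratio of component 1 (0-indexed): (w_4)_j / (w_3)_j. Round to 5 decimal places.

λ ≈ 10.30667

w1 = Gv₀ = (4·0 + 7·1 + 4·0; 6·0 + 6·1 + 1·0; (-3)·0 + (-1)·1 + 6·0) = (7, 6, -1)
w2 = Gw1 = (4·7 + 7·6 + 4·(-1); 6·7 + 6·6 + 1·(-1); (-3)·7 + (-1)·6 + 6·(-1)) = (66, 77, -33)
w3 = Gw2 = (671, 825, -473)
w4 = Gw3 = (6567, 8503, -5676)
Ratio at component: 8503 / 825 = 10.30667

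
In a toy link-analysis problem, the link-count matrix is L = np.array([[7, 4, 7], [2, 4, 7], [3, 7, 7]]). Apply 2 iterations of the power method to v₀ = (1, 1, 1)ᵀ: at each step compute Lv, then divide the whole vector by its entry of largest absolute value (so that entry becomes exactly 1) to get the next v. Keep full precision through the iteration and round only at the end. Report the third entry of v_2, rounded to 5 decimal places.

Lv0 = (18.000000, 13.000000, 17.000000); divide by 18.000000 → v1 = (1.000000, 0.722222, 0.944444)
Lv1 = (16.500000, 11.500000, 14.666667); divide by 16.500000 → v2 = (1.000000, 0.696970, 0.888889)
Requested entry of v2: 264/297 = 0.88889

0.88889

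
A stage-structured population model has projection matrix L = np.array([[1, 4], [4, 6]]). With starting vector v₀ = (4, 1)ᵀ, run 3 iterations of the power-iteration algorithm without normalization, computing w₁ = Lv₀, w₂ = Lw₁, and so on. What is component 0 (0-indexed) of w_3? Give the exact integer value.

752

w1 = Lv₀ = (1·4 + 4·1; 4·4 + 6·1) = (8, 22)
w2 = Lw1 = (1·8 + 4·22; 4·8 + 6·22) = (96, 164)
w3 = Lw2 = (752, 1368)
The requested component of w3 is 752.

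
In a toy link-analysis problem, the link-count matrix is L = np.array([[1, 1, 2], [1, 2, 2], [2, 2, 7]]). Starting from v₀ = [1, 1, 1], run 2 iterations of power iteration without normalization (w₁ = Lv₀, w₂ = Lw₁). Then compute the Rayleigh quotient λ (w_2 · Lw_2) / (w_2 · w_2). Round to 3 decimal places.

8.369

w1 = Lv₀ = (1·1 + 1·1 + 2·1; 1·1 + 2·1 + 2·1; 2·1 + 2·1 + 7·1) = (4, 5, 11)
w2 = Lw1 = (1·4 + 1·5 + 2·11; 1·4 + 2·5 + 2·11; 2·4 + 2·5 + 7·11) = (31, 36, 95)
Lw2 = (257, 293, 799)
w2·Lw2 = 31·257 + 36·293 + 95·799 = 94420; w2·w2 = 31·31 + 36·36 + 95·95 = 11282
λ ≈ 94420/11282 = 8.369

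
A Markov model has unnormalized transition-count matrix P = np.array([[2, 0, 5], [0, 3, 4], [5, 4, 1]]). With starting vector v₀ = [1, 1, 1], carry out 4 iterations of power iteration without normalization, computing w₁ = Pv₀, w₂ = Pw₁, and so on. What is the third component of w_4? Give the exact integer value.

w1 = Pv₀ = (2·1 + 0·1 + 5·1; 0·1 + 3·1 + 4·1; 5·1 + 4·1 + 1·1) = (7, 7, 10)
w2 = Pw1 = (2·7 + 0·7 + 5·10; 0·7 + 3·7 + 4·10; 5·7 + 4·7 + 1·10) = (64, 61, 73)
w3 = Pw2 = (493, 475, 637)
w4 = Pw3 = (4171, 3973, 5002)
The requested component of w4 is 5002.

5002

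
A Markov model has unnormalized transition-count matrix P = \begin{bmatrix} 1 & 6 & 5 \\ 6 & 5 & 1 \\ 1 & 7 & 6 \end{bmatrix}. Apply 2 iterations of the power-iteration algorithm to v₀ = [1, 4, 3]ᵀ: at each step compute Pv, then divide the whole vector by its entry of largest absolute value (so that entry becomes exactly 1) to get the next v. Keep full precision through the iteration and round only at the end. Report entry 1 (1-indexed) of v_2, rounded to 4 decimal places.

0.8552

Pv0 = (40.00000, 29.00000, 47.00000); divide by 47.00000 → v1 = (0.85106, 0.61702, 1.00000)
Pv1 = (9.55319, 9.19149, 11.17021); divide by 11.17021 → v2 = (0.85524, 0.82286, 1.00000)
Requested entry of v2: 449/525 = 0.8552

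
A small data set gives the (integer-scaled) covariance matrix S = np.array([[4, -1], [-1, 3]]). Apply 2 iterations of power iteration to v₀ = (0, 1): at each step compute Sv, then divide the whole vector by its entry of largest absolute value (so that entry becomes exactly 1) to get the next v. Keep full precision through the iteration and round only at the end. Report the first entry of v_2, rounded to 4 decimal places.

Sv0 = (-1.00000, 3.00000); divide by 3.00000 → v1 = (-0.33333, 1.00000)
Sv1 = (-2.33333, 3.33333); divide by 3.33333 → v2 = (-0.70000, 1.00000)
Requested entry of v2: -7/10 = -0.7000

-0.7000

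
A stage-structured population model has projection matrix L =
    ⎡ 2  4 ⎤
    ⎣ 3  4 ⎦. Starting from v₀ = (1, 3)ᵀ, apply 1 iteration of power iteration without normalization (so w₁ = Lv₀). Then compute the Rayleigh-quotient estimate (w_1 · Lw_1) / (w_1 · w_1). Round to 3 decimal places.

λ ≈ 6.561

w1 = Lv₀ = (14, 15)
Lw1 = (88, 102)
w1·Lw1 = 14·88 + 15·102 = 2762; w1·w1 = 14·14 + 15·15 = 421
λ ≈ 2762/421 = 6.561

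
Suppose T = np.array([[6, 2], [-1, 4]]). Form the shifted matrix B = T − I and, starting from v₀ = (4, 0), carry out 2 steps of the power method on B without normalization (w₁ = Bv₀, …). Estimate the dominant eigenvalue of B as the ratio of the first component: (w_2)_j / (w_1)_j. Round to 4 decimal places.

μ ≈ 4.6000

B = T − I has rows (5, 2); (-1, 3)
w1 = Bv₀ = (20, -4)
w2 = Bw1 = (92, -32)
Ratio: 92/20 = 4.6000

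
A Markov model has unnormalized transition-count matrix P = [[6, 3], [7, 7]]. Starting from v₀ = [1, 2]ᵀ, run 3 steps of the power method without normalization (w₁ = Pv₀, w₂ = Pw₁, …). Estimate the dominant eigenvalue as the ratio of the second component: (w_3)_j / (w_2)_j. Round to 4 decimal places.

λ ≈ 11.0909

w1 = Pv₀ = (6·1 + 3·2; 7·1 + 7·2) = (12, 21)
w2 = Pw1 = (6·12 + 3·21; 7·12 + 7·21) = (135, 231)
w3 = Pw2 = (1503, 2562)
Ratio at component: 2562 / 231 = 11.0909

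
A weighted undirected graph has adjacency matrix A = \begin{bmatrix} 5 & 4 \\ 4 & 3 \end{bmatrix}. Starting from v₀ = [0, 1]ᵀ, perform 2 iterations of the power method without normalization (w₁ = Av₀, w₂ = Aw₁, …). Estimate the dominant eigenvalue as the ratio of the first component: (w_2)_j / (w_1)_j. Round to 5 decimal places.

λ ≈ 8.00000

w1 = Av₀ = (5·0 + 4·1; 4·0 + 3·1) = (4, 3)
w2 = Aw1 = (5·4 + 4·3; 4·4 + 3·3) = (32, 25)
Ratio at component: 32 / 4 = 8.00000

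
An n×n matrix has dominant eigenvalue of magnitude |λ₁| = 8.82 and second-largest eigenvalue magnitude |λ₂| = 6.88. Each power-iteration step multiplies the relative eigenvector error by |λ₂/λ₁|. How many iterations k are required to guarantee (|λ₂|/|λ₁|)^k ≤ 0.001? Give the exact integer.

|λ₂/λ₁| = 6.88/8.82 = 0.78005
Need k ≥ ln(0.001) / ln(0.78005) = -6.9078 / -0.2484 ≈ 27.809
Smallest integer k satisfying the bound: 28

28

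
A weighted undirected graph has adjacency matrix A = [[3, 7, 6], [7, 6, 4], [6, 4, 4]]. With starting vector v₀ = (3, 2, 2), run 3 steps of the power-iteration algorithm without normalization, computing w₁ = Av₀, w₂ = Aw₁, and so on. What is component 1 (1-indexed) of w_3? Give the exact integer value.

w1 = Av₀ = (35, 41, 34)
w2 = Aw1 = (596, 627, 510)
w3 = Aw2 = (9237, 9974, 8124)
The requested component of w3 is 9237.

9237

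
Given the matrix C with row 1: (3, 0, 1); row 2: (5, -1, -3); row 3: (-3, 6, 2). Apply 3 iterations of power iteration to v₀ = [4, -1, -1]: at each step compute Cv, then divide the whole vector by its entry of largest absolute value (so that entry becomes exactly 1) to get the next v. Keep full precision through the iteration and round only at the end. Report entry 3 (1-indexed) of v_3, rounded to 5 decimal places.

1.00000

Cv0 = (11.000000, 24.000000, -20.000000); divide by 24.000000 → v1 = (0.458333, 1.000000, -0.833333)
Cv1 = (0.541667, 3.791667, 2.958333); divide by 3.791667 → v2 = (0.142857, 1.000000, 0.780220)
Cv2 = (1.208791, -2.626374, 7.131868); divide by 7.131868 → v3 = (0.169492, -0.368259, 1.000000)
Requested entry of v3: 649/649 = 1.00000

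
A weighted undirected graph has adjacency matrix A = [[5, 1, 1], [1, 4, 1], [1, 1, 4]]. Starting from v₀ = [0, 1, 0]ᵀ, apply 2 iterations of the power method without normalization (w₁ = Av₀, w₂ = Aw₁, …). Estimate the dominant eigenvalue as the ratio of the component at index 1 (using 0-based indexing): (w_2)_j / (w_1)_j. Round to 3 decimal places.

4.500

w1 = Av₀ = (1, 4, 1)
w2 = Aw1 = (10, 18, 9)
Ratio at component: 18 / 4 = 4.500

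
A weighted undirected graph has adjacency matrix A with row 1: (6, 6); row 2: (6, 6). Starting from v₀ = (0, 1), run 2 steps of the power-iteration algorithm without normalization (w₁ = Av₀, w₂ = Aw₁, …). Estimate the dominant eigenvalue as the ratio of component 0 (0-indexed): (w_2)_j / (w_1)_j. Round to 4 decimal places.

w1 = Av₀ = (6, 6)
w2 = Aw1 = (72, 72)
Ratio at component: 72 / 6 = 12.0000

12.0000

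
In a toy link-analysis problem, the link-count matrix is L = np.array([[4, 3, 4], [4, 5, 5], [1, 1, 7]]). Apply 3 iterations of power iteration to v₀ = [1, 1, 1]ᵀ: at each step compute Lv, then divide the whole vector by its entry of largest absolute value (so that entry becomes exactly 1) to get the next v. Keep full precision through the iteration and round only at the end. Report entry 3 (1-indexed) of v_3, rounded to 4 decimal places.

0.5206

Lv0 = (11.00000, 14.00000, 9.00000); divide by 14.00000 → v1 = (0.78571, 1.00000, 0.64286)
Lv1 = (8.71429, 11.35714, 6.28571); divide by 11.35714 → v2 = (0.76730, 1.00000, 0.55346)
Lv2 = (8.28302, 10.83648, 5.64151); divide by 10.83648 → v3 = (0.76436, 1.00000, 0.52060)
Requested entry of v3: 897/1723 = 0.5206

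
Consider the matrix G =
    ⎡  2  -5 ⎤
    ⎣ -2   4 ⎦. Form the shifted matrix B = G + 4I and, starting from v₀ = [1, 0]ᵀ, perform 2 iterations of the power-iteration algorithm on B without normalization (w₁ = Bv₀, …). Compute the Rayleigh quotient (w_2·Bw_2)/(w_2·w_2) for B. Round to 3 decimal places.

B = G + 4I has rows (6, -5); (-2, 8)
w1 = Bv₀ = (6·1 + (-5)·0; (-2)·1 + 8·0) = (6, -2)
w2 = Bw1 = (6·6 + (-5)·(-2); (-2)·6 + 8·(-2)) = (46, -28)
Bw2 = (416, -316)
w2·Bw2 = 27984; w2·w2 = 2900; μ ≈ 27984/2900 = 9.650

9.650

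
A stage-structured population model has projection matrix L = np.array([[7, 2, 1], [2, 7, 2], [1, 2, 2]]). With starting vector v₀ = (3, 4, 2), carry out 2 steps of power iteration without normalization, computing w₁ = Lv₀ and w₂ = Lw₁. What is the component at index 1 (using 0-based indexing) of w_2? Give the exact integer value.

358

w1 = Lv₀ = (31, 38, 15)
w2 = Lw1 = (308, 358, 137)
The requested component of w2 is 358.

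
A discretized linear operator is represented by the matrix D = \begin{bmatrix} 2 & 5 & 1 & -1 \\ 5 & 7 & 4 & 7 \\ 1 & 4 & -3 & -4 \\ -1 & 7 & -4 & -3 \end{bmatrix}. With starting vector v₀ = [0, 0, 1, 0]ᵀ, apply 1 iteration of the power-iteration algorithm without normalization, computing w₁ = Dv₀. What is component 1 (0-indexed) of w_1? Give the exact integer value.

4

w1 = Dv₀ = (1, 4, -3, -4)
The requested component of w1 is 4.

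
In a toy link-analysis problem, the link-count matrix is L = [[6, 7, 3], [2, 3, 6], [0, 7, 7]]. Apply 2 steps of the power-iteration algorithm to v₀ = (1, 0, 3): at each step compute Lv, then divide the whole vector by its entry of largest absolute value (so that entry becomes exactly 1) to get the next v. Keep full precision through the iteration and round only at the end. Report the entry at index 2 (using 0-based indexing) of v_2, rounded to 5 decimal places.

Lv0 = (15.000000, 20.000000, 21.000000); divide by 21.000000 → v1 = (0.714286, 0.952381, 1.000000)
Lv1 = (13.952381, 10.285714, 13.666667); divide by 13.952381 → v2 = (1.000000, 0.737201, 0.979522)
Requested entry of v2: 287/293 = 0.97952

0.97952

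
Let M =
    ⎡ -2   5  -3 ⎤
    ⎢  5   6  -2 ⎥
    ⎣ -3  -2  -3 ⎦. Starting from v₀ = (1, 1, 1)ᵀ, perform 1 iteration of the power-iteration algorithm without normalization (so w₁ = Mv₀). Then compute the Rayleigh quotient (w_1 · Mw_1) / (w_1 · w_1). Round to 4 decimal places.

w1 = Mv₀ = ((-2)·1 + 5·1 + (-3)·1; 5·1 + 6·1 + (-2)·1; (-3)·1 + (-2)·1 + (-3)·1) = (0, 9, -8)
Mw1 = (69, 70, 6)
w1·Mw1 = 0·69 + 9·70 + (-8)·6 = 582; w1·w1 = 0·0 + 9·9 + (-8)·(-8) = 145
λ ≈ 582/145 = 4.0138

λ ≈ 4.0138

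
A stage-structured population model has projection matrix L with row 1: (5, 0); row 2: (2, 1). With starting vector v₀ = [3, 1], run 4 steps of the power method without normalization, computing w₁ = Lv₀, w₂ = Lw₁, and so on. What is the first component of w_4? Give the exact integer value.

1875

w1 = Lv₀ = (15, 7)
w2 = Lw1 = (75, 37)
w3 = Lw2 = (375, 187)
w4 = Lw3 = (1875, 937)
The requested component of w4 is 1875.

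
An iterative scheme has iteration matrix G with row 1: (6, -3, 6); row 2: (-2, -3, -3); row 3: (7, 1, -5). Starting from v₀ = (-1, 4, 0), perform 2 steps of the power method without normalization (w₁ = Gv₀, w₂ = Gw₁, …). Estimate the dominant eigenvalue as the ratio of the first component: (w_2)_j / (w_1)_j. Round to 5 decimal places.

w1 = Gv₀ = (6·(-1) + (-3)·4 + 6·0; (-2)·(-1) + (-3)·4 + (-3)·0; 7·(-1) + 1·4 + (-5)·0) = (-18, -10, -3)
w2 = Gw1 = (6·(-18) + (-3)·(-10) + 6·(-3); (-2)·(-18) + (-3)·(-10) + (-3)·(-3); 7·(-18) + 1·(-10) + (-5)·(-3)) = (-96, 75, -121)
Ratio at component: -96 / -18 = 5.33333

λ ≈ 5.33333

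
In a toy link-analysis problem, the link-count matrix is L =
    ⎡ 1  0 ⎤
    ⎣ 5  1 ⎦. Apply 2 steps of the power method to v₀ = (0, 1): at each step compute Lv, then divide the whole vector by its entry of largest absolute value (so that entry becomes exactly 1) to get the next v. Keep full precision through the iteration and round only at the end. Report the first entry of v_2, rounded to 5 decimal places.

Lv0 = (0.000000, 1.000000); divide by 1.000000 → v1 = (0.000000, 1.000000)
Lv1 = (0.000000, 1.000000); divide by 1.000000 → v2 = (0.000000, 1.000000)
Requested entry of v2: 0/1 = 0.00000

0.00000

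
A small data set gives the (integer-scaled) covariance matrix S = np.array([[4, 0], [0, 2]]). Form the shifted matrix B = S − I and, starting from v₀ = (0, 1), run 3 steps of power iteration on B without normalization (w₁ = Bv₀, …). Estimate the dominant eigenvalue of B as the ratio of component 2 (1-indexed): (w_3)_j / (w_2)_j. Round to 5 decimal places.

B = S − I has rows (3, 0); (0, 1)
w1 = Bv₀ = (0, 1)
w2 = Bw1 = (0, 1)
w3 = Bw2 = (0, 1)
Ratio: 1/1 = 1.00000

1.00000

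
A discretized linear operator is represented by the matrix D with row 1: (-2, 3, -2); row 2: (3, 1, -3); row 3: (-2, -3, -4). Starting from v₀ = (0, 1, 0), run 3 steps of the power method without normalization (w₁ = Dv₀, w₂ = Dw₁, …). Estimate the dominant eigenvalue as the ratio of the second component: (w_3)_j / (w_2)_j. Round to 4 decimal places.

λ ≈ 1.0000

w1 = Dv₀ = ((-2)·0 + 3·1 + (-2)·0; 3·0 + 1·1 + (-3)·0; (-2)·0 + (-3)·1 + (-4)·0) = (3, 1, -3)
w2 = Dw1 = ((-2)·3 + 3·1 + (-2)·(-3); 3·3 + 1·1 + (-3)·(-3); (-2)·3 + (-3)·1 + (-4)·(-3)) = (3, 19, 3)
w3 = Dw2 = (45, 19, -75)
Ratio at component: 19 / 19 = 1.0000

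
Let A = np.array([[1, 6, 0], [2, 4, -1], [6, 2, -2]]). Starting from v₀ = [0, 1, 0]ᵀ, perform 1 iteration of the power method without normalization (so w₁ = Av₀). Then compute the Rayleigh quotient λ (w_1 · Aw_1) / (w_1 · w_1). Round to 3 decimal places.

6.500

w1 = Av₀ = (1·0 + 6·1 + 0·0; 2·0 + 4·1 + (-1)·0; 6·0 + 2·1 + (-2)·0) = (6, 4, 2)
Aw1 = (30, 26, 40)
w1·Aw1 = 6·30 + 4·26 + 2·40 = 364; w1·w1 = 6·6 + 4·4 + 2·2 = 56
λ ≈ 364/56 = 6.500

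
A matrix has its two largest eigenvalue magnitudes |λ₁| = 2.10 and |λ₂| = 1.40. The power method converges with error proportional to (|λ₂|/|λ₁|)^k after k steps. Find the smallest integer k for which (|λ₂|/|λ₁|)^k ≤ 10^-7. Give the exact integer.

|λ₂/λ₁| = 1.40/2.10 = 0.66667
Need k ≥ ln(10^-7) / ln(0.66667) = -16.1181 / -0.4055 ≈ 39.752
Smallest integer k satisfying the bound: 40

40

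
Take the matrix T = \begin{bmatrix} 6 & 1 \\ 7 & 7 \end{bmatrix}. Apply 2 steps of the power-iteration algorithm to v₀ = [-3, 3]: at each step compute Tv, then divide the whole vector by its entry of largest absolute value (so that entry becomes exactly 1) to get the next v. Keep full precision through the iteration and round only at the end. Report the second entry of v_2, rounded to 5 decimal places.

1.00000

Tv0 = (-15.000000, 0.000000); divide by -15.000000 → v1 = (1.000000, 0.000000)
Tv1 = (6.000000, 7.000000); divide by 7.000000 → v2 = (0.857143, 1.000000)
Requested entry of v2: -105/-105 = 1.00000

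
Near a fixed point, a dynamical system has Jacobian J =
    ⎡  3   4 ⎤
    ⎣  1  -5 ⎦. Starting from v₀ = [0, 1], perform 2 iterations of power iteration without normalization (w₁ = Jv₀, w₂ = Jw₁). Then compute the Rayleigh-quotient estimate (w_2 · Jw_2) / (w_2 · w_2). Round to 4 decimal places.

w1 = Jv₀ = (4, -5)
w2 = Jw1 = (-8, 29)
Jw2 = (92, -153)
w2·Jw2 = (-8)·92 + 29·(-153) = -5173; w2·w2 = (-8)·(-8) + 29·29 = 905
λ ≈ -5173/905 = -5.7160

-5.7160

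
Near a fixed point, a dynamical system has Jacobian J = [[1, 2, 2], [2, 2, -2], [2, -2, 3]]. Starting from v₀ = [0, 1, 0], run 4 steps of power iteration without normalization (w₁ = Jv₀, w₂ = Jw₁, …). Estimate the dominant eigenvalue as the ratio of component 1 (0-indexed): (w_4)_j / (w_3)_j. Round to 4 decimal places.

4.6000

w1 = Jv₀ = (1·0 + 2·1 + 2·0; 2·0 + 2·1 + (-2)·0; 2·0 + (-2)·1 + 3·0) = (2, 2, -2)
w2 = Jw1 = (1·2 + 2·2 + 2·(-2); 2·2 + 2·2 + (-2)·(-2); 2·2 + (-2)·2 + 3·(-2)) = (2, 12, -6)
w3 = Jw2 = (14, 40, -38)
w4 = Jw3 = (18, 184, -166)
Ratio at component: 184 / 40 = 4.6000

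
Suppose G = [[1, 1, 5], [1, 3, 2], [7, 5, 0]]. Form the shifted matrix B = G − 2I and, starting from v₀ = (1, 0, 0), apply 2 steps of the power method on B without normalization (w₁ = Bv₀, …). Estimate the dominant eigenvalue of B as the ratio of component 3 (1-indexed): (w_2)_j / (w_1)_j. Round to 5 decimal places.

μ ≈ -2.28571

B = G − 2I has rows (-1, 1, 5); (1, 1, 2); (7, 5, -2)
w1 = Bv₀ = (-1, 1, 7)
w2 = Bw1 = (37, 14, -16)
Ratio: -16/7 = -2.28571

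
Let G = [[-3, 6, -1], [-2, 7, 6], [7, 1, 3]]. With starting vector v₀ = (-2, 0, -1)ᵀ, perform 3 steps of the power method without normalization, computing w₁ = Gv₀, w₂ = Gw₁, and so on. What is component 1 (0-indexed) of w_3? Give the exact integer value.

-902

w1 = Gv₀ = ((-3)·(-2) + 6·0 + (-1)·(-1); (-2)·(-2) + 7·0 + 6·(-1); 7·(-2) + 1·0 + 3·(-1)) = (7, -2, -17)
w2 = Gw1 = ((-3)·7 + 6·(-2) + (-1)·(-17); (-2)·7 + 7·(-2) + 6·(-17); 7·7 + 1·(-2) + 3·(-17)) = (-16, -130, -4)
w3 = Gw2 = (-728, -902, -254)
The requested component of w3 is -902.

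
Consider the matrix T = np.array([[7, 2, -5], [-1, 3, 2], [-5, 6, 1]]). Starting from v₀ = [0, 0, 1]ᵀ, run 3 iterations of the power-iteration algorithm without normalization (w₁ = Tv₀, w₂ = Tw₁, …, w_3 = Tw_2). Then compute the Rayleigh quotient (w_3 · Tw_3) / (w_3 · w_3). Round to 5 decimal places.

10.20740

w1 = Tv₀ = (7·0 + 2·0 + (-5)·1; (-1)·0 + 3·0 + 2·1; (-5)·0 + 6·0 + 1·1) = (-5, 2, 1)
w2 = Tw1 = (7·(-5) + 2·2 + (-5)·1; (-1)·(-5) + 3·2 + 2·1; (-5)·(-5) + 6·2 + 1·1) = (-36, 13, 38)
w3 = Tw2 = (-416, 151, 296)
Tw3 = (-4090, 1461, 3282)
w3·Tw3 = (-416)·(-4090) + 151·1461 + 296·3282 = 2893523; w3·w3 = (-416)·(-416) + 151·151 + 296·296 = 283473
λ ≈ 2893523/283473 = 10.20740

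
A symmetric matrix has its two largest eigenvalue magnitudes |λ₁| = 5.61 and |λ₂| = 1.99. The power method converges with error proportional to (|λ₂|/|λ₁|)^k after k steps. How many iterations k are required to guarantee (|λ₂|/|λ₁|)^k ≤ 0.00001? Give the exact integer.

12

|λ₂/λ₁| = 1.99/5.61 = 0.35472
Need k ≥ ln(0.00001) / ln(0.35472) = -11.5129 / -1.0364 ≈ 11.108
Smallest integer k satisfying the bound: 12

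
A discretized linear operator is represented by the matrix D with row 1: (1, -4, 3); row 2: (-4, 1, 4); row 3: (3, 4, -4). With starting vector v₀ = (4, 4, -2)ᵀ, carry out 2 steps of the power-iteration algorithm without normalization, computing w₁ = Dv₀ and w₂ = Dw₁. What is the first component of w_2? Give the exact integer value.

w1 = Dv₀ = (1·4 + (-4)·4 + 3·(-2); (-4)·4 + 1·4 + 4·(-2); 3·4 + 4·4 + (-4)·(-2)) = (-18, -20, 36)
w2 = Dw1 = (1·(-18) + (-4)·(-20) + 3·36; (-4)·(-18) + 1·(-20) + 4·36; 3·(-18) + 4·(-20) + (-4)·36) = (170, 196, -278)
The requested component of w2 is 170.

170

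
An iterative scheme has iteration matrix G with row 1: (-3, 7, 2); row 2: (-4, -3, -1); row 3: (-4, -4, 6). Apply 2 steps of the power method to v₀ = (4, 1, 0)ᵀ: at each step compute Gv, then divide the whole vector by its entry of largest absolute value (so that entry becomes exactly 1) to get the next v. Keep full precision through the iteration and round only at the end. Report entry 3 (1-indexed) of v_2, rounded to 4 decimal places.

Gv0 = (-5.00000, -19.00000, -20.00000); divide by -20.00000 → v1 = (0.25000, 0.95000, 1.00000)
Gv1 = (7.90000, -4.85000, 1.20000); divide by 7.90000 → v2 = (1.00000, -0.61392, 0.15190)
Requested entry of v2: -24/-158 = 0.1519

0.1519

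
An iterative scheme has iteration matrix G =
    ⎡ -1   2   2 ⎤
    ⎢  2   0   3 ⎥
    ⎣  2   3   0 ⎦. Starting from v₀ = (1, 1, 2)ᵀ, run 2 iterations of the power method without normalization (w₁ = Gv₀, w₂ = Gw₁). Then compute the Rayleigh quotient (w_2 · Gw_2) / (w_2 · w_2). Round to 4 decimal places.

w1 = Gv₀ = (5, 8, 5)
w2 = Gw1 = (21, 25, 34)
Gw2 = (97, 144, 117)
w2·Gw2 = 21·97 + 25·144 + 34·117 = 9615; w2·w2 = 21·21 + 25·25 + 34·34 = 2222
λ ≈ 9615/2222 = 4.3272

4.3272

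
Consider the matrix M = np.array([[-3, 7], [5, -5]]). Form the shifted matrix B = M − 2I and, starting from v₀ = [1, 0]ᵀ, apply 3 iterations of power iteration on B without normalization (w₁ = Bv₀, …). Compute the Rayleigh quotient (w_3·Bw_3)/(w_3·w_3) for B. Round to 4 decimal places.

-12.0000

B = M − 2I has rows (-5, 7); (5, -7)
w1 = Bv₀ = ((-5)·1 + 7·0; 5·1 + (-7)·0) = (-5, 5)
w2 = Bw1 = ((-5)·(-5) + 7·5; 5·(-5) + (-7)·5) = (60, -60)
w3 = Bw2 = (-720, 720)
Bw3 = (8640, -8640)
w3·Bw3 = -12441600; w3·w3 = 1036800; μ ≈ -12441600/1036800 = -12.0000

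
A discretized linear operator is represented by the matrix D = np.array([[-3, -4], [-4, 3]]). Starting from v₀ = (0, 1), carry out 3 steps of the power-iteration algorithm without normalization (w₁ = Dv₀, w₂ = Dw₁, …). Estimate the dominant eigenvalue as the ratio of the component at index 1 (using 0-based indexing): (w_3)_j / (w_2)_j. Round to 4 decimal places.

w1 = Dv₀ = (-4, 3)
w2 = Dw1 = (0, 25)
w3 = Dw2 = (-100, 75)
Ratio at component: 75 / 25 = 3.0000

λ ≈ 3.0000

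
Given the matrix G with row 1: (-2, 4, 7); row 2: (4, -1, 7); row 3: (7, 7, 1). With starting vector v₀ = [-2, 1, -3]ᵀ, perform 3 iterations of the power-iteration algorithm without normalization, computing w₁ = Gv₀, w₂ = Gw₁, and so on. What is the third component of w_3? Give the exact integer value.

w1 = Gv₀ = ((-2)·(-2) + 4·1 + 7·(-3); 4·(-2) + (-1)·1 + 7·(-3); 7·(-2) + 7·1 + 1·(-3)) = (-13, -30, -10)
w2 = Gw1 = ((-2)·(-13) + 4·(-30) + 7·(-10); 4·(-13) + (-1)·(-30) + 7·(-10); 7·(-13) + 7·(-30) + 1·(-10)) = (-164, -92, -311)
w3 = Gw2 = (-2217, -2741, -2103)
The requested component of w3 is -2103.

-2103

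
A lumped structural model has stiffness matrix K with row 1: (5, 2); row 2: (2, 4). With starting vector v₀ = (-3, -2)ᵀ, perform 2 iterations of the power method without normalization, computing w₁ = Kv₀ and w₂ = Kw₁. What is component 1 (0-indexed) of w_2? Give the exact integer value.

w1 = Kv₀ = (5·(-3) + 2·(-2); 2·(-3) + 4·(-2)) = (-19, -14)
w2 = Kw1 = (5·(-19) + 2·(-14); 2·(-19) + 4·(-14)) = (-123, -94)
The requested component of w2 is -94.

-94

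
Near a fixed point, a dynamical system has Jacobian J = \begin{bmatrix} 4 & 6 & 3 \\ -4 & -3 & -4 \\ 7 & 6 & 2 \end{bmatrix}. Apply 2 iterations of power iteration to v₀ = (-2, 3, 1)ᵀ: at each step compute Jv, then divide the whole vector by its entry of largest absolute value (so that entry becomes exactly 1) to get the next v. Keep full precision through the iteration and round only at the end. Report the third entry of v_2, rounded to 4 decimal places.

Jv0 = (13.00000, -5.00000, 6.00000); divide by 13.00000 → v1 = (1.00000, -0.38462, 0.46154)
Jv1 = (3.07692, -4.69231, 5.61538); divide by 5.61538 → v2 = (0.54795, -0.83562, 1.00000)
Requested entry of v2: 73/73 = 1.0000

1.0000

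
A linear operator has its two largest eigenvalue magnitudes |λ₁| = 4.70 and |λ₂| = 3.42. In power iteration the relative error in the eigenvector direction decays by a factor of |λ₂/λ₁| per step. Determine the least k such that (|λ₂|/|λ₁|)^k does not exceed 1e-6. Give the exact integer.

|λ₂/λ₁| = 3.42/4.70 = 0.72766
Need k ≥ ln(1e-6) / ln(0.72766) = -13.8155 / -0.3179 ≈ 43.456
Smallest integer k satisfying the bound: 44

44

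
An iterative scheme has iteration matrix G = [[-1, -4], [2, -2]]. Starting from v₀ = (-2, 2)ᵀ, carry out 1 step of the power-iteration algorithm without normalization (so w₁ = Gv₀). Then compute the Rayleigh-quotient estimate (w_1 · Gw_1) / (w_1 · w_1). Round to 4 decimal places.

w1 = Gv₀ = ((-1)·(-2) + (-4)·2; 2·(-2) + (-2)·2) = (-6, -8)
Gw1 = (38, 4)
w1·Gw1 = (-6)·38 + (-8)·4 = -260; w1·w1 = (-6)·(-6) + (-8)·(-8) = 100
λ ≈ -260/100 = -2.6000

-2.6000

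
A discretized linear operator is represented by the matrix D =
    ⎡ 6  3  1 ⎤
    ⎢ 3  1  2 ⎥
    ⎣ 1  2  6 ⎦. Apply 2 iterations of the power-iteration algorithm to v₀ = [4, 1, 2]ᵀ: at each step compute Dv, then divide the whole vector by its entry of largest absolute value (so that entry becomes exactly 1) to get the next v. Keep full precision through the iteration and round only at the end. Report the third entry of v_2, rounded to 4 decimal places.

0.7037

Dv0 = (29.00000, 17.00000, 18.00000); divide by 29.00000 → v1 = (1.00000, 0.58621, 0.62069)
Dv1 = (8.37931, 4.82759, 5.89655); divide by 8.37931 → v2 = (1.00000, 0.57613, 0.70370)
Requested entry of v2: 171/243 = 0.7037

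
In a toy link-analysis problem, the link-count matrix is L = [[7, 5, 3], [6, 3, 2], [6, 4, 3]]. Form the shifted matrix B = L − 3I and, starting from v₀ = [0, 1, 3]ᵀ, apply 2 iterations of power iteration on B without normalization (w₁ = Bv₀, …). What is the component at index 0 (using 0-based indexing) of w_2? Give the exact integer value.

B = L − 3I has rows (4, 5, 3); (6, 0, 2); (6, 4, 0)
w1 = Bv₀ = (14, 6, 4)
w2 = Bw1 = (98, 92, 108)
Requested component of w2: 98

98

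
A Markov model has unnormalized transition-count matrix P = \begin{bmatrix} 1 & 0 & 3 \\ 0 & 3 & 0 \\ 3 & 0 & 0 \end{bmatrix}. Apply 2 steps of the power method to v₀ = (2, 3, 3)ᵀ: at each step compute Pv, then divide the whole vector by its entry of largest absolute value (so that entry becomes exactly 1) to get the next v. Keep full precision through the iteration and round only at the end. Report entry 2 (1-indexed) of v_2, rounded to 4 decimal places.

0.8182

Pv0 = (11.00000, 9.00000, 6.00000); divide by 11.00000 → v1 = (1.00000, 0.81818, 0.54545)
Pv1 = (2.63636, 2.45455, 3.00000); divide by 3.00000 → v2 = (0.87879, 0.81818, 1.00000)
Requested entry of v2: 27/33 = 0.8182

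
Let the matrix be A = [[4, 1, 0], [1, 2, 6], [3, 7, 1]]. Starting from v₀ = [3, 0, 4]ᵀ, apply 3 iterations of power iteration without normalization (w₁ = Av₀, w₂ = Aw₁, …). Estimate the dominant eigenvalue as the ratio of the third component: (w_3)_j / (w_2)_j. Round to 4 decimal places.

w1 = Av₀ = (12, 27, 13)
w2 = Aw1 = (75, 144, 238)
w3 = Aw2 = (444, 1791, 1471)
Ratio at component: 1471 / 238 = 6.1807

λ ≈ 6.1807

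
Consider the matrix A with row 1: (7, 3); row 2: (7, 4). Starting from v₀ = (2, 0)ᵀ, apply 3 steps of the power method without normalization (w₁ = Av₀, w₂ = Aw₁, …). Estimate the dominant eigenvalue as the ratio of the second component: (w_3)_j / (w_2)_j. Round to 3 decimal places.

w1 = Av₀ = (7·2 + 3·0; 7·2 + 4·0) = (14, 14)
w2 = Aw1 = (7·14 + 3·14; 7·14 + 4·14) = (140, 154)
w3 = Aw2 = (1442, 1596)
Ratio at component: 1596 / 154 = 10.364

λ ≈ 10.364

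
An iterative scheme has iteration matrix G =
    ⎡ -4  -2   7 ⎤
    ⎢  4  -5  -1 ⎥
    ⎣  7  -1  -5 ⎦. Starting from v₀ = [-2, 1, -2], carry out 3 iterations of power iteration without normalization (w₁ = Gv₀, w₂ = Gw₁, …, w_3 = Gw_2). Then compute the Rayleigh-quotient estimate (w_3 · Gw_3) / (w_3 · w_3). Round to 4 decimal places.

λ ≈ -10.6355

w1 = Gv₀ = ((-4)·(-2) + (-2)·1 + 7·(-2); 4·(-2) + (-5)·1 + (-1)·(-2); 7·(-2) + (-1)·1 + (-5)·(-2)) = (-8, -11, -5)
w2 = Gw1 = ((-4)·(-8) + (-2)·(-11) + 7·(-5); 4·(-8) + (-5)·(-11) + (-1)·(-5); 7·(-8) + (-1)·(-11) + (-5)·(-5)) = (19, 28, -20)
w3 = Gw2 = (-272, -44, 205)
Gw3 = (2611, -1073, -2885)
w3·Gw3 = (-272)·2611 + (-44)·(-1073) + 205·(-2885) = -1254405; w3·w3 = (-272)·(-272) + (-44)·(-44) + 205·205 = 117945
λ ≈ -1254405/117945 = -10.6355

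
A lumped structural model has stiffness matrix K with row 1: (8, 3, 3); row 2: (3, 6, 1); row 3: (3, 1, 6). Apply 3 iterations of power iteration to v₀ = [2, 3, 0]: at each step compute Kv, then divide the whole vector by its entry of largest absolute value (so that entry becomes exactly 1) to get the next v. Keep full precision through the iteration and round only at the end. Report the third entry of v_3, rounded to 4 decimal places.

0.5779

Kv0 = (25.00000, 24.00000, 9.00000); divide by 25.00000 → v1 = (1.00000, 0.96000, 0.36000)
Kv1 = (11.96000, 9.12000, 6.12000); divide by 11.96000 → v2 = (1.00000, 0.76254, 0.51171)
Kv2 = (11.82274, 8.08696, 6.83278); divide by 11.82274 → v3 = (1.00000, 0.68402, 0.57793)
Requested entry of v3: 2043/3535 = 0.5779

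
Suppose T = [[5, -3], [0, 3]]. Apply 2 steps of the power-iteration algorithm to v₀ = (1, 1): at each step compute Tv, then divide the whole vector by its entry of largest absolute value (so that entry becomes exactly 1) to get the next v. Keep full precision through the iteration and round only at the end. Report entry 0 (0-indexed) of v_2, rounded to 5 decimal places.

Tv0 = (2.000000, 3.000000); divide by 3.000000 → v1 = (0.666667, 1.000000)
Tv1 = (0.333333, 3.000000); divide by 3.000000 → v2 = (0.111111, 1.000000)
Requested entry of v2: 1/9 = 0.11111

0.11111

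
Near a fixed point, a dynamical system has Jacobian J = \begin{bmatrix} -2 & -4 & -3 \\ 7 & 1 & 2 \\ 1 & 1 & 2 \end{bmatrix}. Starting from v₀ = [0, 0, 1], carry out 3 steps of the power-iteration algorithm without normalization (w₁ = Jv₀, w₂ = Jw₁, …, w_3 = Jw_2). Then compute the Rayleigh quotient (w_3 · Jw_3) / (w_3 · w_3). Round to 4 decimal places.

w1 = Jv₀ = ((-2)·0 + (-4)·0 + (-3)·1; 7·0 + 1·0 + 2·1; 1·0 + 1·0 + 2·1) = (-3, 2, 2)
w2 = Jw1 = ((-2)·(-3) + (-4)·2 + (-3)·2; 7·(-3) + 1·2 + 2·2; 1·(-3) + 1·2 + 2·2) = (-8, -15, 3)
w3 = Jw2 = (67, -65, -17)
Jw3 = (177, 370, -32)
w3·Jw3 = 67·177 + (-65)·370 + (-17)·(-32) = -11647; w3·w3 = 67·67 + (-65)·(-65) + (-17)·(-17) = 9003
λ ≈ -11647/9003 = -1.2937

-1.2937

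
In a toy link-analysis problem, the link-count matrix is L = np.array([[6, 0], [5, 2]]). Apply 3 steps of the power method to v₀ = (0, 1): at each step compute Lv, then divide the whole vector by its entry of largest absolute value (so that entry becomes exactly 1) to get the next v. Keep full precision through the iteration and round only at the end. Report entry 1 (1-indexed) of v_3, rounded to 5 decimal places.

0.00000

Lv0 = (0.000000, 2.000000); divide by 2.000000 → v1 = (0.000000, 1.000000)
Lv1 = (0.000000, 2.000000); divide by 2.000000 → v2 = (0.000000, 1.000000)
Lv2 = (0.000000, 2.000000); divide by 2.000000 → v3 = (0.000000, 1.000000)
Requested entry of v3: 0/8 = 0.00000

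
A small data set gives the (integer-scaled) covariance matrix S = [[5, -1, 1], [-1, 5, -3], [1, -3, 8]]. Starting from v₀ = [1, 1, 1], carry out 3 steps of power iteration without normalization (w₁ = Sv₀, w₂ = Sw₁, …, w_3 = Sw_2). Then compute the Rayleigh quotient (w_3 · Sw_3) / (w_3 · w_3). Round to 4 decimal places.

10.1190

w1 = Sv₀ = (5, 1, 6)
w2 = Sw1 = (30, -18, 50)
w3 = Sw2 = (218, -270, 484)
Sw3 = (1844, -3020, 4900)
w3·Sw3 = 218·1844 + (-270)·(-3020) + 484·4900 = 3588992; w3·w3 = 218·218 + (-270)·(-270) + 484·484 = 354680
λ ≈ 3588992/354680 = 10.1190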